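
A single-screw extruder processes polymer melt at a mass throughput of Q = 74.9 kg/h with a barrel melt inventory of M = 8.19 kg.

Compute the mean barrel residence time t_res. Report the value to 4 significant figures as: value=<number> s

value=393.6 s

Q_s = Q / 3600 = 74.9 / 3600 = 0.0208056 kg/s
Mean residence time: t_res = M/Q_s = 8.19 kg / 0.0208056 kg/s = 393.645 s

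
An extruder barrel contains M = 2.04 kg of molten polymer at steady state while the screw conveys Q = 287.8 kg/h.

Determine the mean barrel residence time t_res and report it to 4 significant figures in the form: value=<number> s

value=25.52 s

Throughput in SI: Q_s = 287.8 kg/h ÷ 3600 s/h = 0.0799444 kg/s
Mean residence time: t_res = M/Q_s = 2.04 kg / 0.0799444 kg/s = 25.5177 s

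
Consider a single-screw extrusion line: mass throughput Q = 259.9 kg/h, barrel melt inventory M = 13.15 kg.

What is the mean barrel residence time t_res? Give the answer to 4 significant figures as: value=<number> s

value=182.1 s

Throughput in SI: Q_s = 259.9 kg/h ÷ 3600 s/h = 0.0721944 kg/s
Mean residence time: t_res = M/Q_s = 13.15 kg / 0.0721944 kg/s = 182.147 s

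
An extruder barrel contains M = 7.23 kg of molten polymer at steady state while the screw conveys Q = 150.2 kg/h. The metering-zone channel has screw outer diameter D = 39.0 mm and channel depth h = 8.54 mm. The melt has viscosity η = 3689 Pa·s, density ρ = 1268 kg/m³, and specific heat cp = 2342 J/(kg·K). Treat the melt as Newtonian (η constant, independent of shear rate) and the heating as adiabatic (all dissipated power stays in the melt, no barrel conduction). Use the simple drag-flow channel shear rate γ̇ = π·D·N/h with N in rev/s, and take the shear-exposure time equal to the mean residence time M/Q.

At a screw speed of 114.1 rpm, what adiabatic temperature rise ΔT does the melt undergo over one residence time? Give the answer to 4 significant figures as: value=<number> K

Convert throughput: Q = 150.2 kg/h = 150.2/3600 = 0.0417222 kg/s
t_res = M / Q_s = 7.23 ÷ 0.0417222 = 173.289 s
D = 39.0 mm = 0.039 m;  h = 8.54 mm = 0.00854 m;  N = 114.1 rpm / 60 = 1.90167 rev/s
γ̇ = π D N / h = (π)(0.039)(1.90167) / 0.00854 = 27.2829 s⁻¹
ΔT = η·γ̇²·t_res / (ρ·cp) = 3689 · (27.2829)² · 173.289 / (1268 · 2342) = 160.234 K

value=160.2 K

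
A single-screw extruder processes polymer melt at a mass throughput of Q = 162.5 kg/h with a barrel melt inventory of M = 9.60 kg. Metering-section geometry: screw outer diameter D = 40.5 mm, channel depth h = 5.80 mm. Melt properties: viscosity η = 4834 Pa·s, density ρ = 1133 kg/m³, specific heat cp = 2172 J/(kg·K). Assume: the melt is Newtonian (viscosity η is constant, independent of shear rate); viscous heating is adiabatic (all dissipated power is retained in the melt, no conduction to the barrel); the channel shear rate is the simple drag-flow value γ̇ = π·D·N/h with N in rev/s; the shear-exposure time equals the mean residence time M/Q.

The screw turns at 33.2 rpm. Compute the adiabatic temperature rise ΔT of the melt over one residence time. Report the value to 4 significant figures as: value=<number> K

value=61.56 K

Throughput in SI: Q_s = 162.5 kg/h ÷ 3600 s/h = 0.0451389 kg/s
t_res = M / Q_s = 9.60 / 0.0451389 = 212.677 s
D = 40.5 mm = 0.0405 m;  h = 5.80 mm = 0.0058 m;  N = 33.2 rpm / 60 = 0.553333 rev/s
Shear rate: γ̇ = πDN/h = π·0.0405·0.553333/0.0058 = 12.1385 s⁻¹
ΔT = η·γ̇²·t_res / (ρ·cp) = 4834 · (12.1385)² · 212.677 / (1133 · 2172) = 61.5552 K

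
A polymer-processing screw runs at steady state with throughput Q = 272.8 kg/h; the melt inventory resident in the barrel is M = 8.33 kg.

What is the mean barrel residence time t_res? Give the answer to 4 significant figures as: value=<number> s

value=109.9 s

Convert throughput: Q = 272.8 kg/h = 272.8/3600 = 0.0757778 kg/s
t_res = M / Q_s = 8.33 / 0.0757778 = 109.927 s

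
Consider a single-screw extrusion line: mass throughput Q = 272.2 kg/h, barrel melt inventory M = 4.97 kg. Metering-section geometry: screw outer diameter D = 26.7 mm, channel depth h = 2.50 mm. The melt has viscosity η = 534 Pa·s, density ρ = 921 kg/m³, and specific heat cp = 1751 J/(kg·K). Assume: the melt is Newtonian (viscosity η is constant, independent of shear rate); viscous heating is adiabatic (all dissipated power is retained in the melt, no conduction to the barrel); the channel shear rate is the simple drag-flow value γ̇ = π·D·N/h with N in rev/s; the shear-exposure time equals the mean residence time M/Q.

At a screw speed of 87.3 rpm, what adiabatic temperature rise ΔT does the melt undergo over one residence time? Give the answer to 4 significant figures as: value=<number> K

Throughput in SI: Q_s = 272.2 kg/h ÷ 3600 s/h = 0.0756111 kg/s
Mean residence time: t_res = M/Q_s = 4.97 kg / 0.0756111 kg/s = 65.7311 s
Convert to SI: D = 0.0267 m, h = 0.0025 m, N = 87.3/60 = 1.455 rev/s
γ̇ = π D N / h = (π)(0.0267)(1.455) / 0.0025 = 48.8185 s⁻¹
ΔT = η·γ̇²·t_res/(ρ·cp) = [534 × 48.8185² × 65.7311] / [921 × 1751] = 51.8722 K

value=51.87 K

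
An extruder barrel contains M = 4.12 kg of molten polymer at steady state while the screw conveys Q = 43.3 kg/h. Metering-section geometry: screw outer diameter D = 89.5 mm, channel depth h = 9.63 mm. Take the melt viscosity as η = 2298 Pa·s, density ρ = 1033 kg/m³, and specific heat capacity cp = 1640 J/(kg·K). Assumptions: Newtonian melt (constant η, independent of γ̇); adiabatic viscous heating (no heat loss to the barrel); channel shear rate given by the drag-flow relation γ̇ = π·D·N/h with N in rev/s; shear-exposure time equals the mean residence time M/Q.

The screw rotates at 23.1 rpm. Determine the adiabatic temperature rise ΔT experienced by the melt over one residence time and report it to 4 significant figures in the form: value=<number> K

Q_s = Q / 3600 = 43.3 / 3600 = 0.0120278 kg/s
Mean residence time: t_res = M/Q_s = 4.12 kg / 0.0120278 kg/s = 342.54 s
Geometry in metres: D = 89.5 mm → 0.0895 m, h = 9.63 mm → 0.00963 m; screw speed N = 23.1 rpm = 0.385 rev/s
γ̇ = π·D·N / h = π · 0.0895 · 0.385 / 0.00963 = 11.2411 s⁻¹
ΔT = η·γ̇²·t_res / (ρ·cp) = 2298 · (11.2411)² · 342.54 / (1033 · 1640) = 58.7127 K

value=58.71 K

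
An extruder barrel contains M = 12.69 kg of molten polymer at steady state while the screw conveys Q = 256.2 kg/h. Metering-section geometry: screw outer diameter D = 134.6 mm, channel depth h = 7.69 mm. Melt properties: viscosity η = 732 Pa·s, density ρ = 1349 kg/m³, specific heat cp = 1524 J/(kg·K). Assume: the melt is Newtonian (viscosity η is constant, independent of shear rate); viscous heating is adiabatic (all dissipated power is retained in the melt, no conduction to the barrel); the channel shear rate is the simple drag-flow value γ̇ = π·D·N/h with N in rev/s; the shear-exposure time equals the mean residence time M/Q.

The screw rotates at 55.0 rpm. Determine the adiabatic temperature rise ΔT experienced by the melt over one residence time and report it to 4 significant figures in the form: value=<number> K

value=161.3 K

Convert throughput: Q = 256.2 kg/h = 256.2/3600 = 0.0711667 kg/s
Mean residence time: t_res = M/Q_s = 12.69 kg / 0.0711667 kg/s = 178.314 s
Geometry in metres: D = 134.6 mm → 0.1346 m, h = 7.69 mm → 0.00769 m; screw speed N = 55.0 rpm = 0.916667 rev/s
Shear rate: γ̇ = πDN/h = π·0.1346·0.916667/0.00769 = 50.4057 s⁻¹
ΔT = η·γ̇²·t_res / (ρ·cp) = 732 · (50.4057)² · 178.314 / (1349 · 1524) = 161.309 K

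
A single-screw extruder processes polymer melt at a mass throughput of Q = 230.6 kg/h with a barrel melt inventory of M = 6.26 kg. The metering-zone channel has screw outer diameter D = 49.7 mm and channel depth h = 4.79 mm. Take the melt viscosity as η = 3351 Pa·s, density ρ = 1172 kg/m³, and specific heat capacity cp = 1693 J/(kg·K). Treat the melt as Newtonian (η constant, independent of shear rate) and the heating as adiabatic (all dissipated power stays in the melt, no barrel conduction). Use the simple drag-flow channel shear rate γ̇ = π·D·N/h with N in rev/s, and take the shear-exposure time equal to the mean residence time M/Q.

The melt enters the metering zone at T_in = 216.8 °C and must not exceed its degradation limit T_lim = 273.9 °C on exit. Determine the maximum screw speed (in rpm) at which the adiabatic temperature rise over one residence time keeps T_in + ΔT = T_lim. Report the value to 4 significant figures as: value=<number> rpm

Throughput in SI: Q_s = 230.6 kg/h ÷ 3600 s/h = 0.0640556 kg/s
t_res = M / Q_s = 6.26 / 0.0640556 = 97.7277 s
D = 49.7 mm = 0.0497 m;  h = 4.79 mm = 0.00479 m
Allowable rise: ΔT_a = T_lim − T_in = 273.9 − 216.8 = 57.1 K
γ̇_max² = ΔT_a·ρ·cp/(η·t_res) = 57.1·1172·1693/(3351·97.7277) = 345.962 s⁻²
Take the square root: γ̇_max = √(345.962) = 18.6001 s⁻¹
N_max = γ̇_max h / (πD) = 18.6001·0.00479/(π·0.0497) = 0.570616 rev/s → ×60 = 34.2369 rpm

value=34.24 rpm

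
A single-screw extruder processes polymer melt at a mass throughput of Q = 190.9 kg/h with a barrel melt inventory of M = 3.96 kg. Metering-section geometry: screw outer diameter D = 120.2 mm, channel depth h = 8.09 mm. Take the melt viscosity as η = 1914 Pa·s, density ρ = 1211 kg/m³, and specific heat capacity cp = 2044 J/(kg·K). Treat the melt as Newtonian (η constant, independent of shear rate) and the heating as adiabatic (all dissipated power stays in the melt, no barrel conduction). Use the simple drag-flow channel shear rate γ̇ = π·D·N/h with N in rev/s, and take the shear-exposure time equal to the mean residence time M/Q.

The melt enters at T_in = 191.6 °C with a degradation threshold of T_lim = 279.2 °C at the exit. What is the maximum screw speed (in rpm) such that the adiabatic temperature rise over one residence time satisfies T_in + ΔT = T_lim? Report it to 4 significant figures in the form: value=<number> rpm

Convert throughput: Q = 190.9 kg/h = 190.9/3600 = 0.0530278 kg/s
t_res = M / Q_s = 3.96 ÷ 0.0530278 = 74.6778 s
Geometry in SI: D = 120.2 mm → 0.1202 m, h = 8.09 mm → 0.00809 m
Allowable rise: ΔT_a = T_lim − T_in = 279.2 − 191.6 = 87.6 K
Invert ΔT = ηγ̇²t_res/(ρcp) for γ̇: γ̇_max² = ΔT_a ρ cp / (η t_res) = 87.6·1211·2044 / (1914·74.6778) = 1517.03 s⁻²
γ̇_max = sqrt(1517.03) = 38.9491 s⁻¹
Solve γ̇ = πDN/h for N: N_max = γ̇_max·h/(π·D) = 38.9491 × 0.00809 / (π × 0.1202) = 0.834434 rev/s = 50.066 rpm

value=50.07 rpm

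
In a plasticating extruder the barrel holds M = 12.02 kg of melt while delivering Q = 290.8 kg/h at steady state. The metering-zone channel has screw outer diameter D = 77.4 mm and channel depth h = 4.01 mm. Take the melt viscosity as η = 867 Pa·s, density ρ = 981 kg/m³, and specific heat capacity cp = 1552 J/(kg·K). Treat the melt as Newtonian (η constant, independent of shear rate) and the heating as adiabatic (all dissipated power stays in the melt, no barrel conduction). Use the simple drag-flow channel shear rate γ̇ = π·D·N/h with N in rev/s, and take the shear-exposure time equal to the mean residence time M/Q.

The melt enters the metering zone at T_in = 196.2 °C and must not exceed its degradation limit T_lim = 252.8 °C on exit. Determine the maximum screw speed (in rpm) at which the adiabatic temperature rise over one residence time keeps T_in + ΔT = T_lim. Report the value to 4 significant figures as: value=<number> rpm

Throughput in SI: Q_s = 290.8 kg/h ÷ 3600 s/h = 0.0807778 kg/s
Mean residence time: t_res = M/Q_s = 12.02 kg / 0.0807778 kg/s = 148.803 s
Convert to metres: D = 0.0774 m, h = 0.00401 m
ΔT_a = T_lim − T_in = 252.8 °C − 196.2 °C = 56.6 K
γ̇_max² = ΔT_a·ρ·cp / (η·t_res) = [56.6 × 981 × 1552] / [867 × 148.803] = 667.952 s⁻²
γ̇_max = √667.952 = 25.8448 s⁻¹
N_max = γ̇_max h / (πD) = 25.8448·0.00401/(π·0.0774) = 0.426213 rev/s → ×60 = 25.5728 rpm

value=25.57 rpm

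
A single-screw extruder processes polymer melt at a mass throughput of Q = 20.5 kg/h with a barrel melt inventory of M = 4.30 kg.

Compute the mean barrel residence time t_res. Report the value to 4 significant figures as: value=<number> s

Convert throughput: Q = 20.5 kg/h = 20.5/3600 = 0.00569444 kg/s
t_res = M / Q_s = 4.30 / 0.00569444 = 755.122 s

value=755.1 s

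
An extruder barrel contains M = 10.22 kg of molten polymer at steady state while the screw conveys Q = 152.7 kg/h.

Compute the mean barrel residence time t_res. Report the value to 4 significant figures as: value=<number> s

Convert throughput: Q = 152.7 kg/h = 152.7/3600 = 0.0424167 kg/s
t_res = M / Q_s = 10.22 / 0.0424167 = 240.943 s

value=240.9 s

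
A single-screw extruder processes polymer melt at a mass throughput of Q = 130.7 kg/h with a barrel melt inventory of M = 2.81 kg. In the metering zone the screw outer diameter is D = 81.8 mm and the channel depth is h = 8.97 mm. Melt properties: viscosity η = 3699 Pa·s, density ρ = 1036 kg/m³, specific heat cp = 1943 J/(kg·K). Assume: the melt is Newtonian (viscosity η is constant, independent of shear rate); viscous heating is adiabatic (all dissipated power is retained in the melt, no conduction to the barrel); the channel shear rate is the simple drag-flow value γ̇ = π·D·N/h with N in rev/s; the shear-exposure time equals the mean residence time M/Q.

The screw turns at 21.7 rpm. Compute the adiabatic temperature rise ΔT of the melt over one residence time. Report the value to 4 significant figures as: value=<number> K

value=15.27 K

Q_s = Q / 3600 = 130.7 / 3600 = 0.0363056 kg/s
Mean residence time: t_res = M/Q_s = 2.81 kg / 0.0363056 kg/s = 77.3986 s
D = 81.8 mm = 0.0818 m;  h = 8.97 mm = 0.00897 m;  N = 21.7 rpm / 60 = 0.361667 rev/s
γ̇ = π·D·N / h = π · 0.0818 · 0.361667 / 0.00897 = 10.3614 s⁻¹
ΔT = η·γ̇²·t_res / (ρ·cp) = 3699 · (10.3614)² · 77.3986 / (1036 · 1943) = 15.2695 K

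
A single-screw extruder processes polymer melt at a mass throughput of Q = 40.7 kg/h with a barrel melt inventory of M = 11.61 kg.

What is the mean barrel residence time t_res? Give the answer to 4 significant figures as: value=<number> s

Q_s = Q / 3600 = 40.7 / 3600 = 0.0113056 kg/s
t_res = M / Q_s = 11.61 ÷ 0.0113056 = 1026.93 s

value=1027. s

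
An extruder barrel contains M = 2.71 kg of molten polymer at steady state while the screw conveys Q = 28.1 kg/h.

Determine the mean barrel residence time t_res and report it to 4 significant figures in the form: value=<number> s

Throughput in SI: Q_s = 28.1 kg/h ÷ 3600 s/h = 0.00780556 kg/s
Mean residence time: t_res = M/Q_s = 2.71 kg / 0.00780556 kg/s = 347.189 s

value=347.2 s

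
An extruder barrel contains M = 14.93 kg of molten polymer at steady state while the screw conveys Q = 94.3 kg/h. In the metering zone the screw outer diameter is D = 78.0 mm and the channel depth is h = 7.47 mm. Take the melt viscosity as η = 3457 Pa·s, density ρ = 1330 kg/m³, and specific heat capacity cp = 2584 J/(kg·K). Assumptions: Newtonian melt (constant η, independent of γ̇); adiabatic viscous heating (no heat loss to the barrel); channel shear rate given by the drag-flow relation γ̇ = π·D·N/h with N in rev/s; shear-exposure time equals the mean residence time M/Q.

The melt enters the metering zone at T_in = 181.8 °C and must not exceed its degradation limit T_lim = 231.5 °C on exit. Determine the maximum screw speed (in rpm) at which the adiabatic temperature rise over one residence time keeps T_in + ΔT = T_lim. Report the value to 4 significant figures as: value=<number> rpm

Q_s = Q / 3600 = 94.3 / 3600 = 0.0261944 kg/s
t_res = M / Q_s = 14.93 ÷ 0.0261944 = 569.968 s
Convert to metres: D = 0.078 m, h = 0.00747 m
ΔT_a = T_lim − T_in = 231.5 − 181.8 = 49.7 K
γ̇_max² = ΔT_a·ρ·cp / (η·t_res) = [49.7 × 1330 × 2584] / [3457 × 569.968] = 86.6863 s⁻²
Take the square root: γ̇_max = √(86.6863) = 9.31055 s⁻¹
N_max = γ̇_max·h / (π·D) = 9.31055 · 0.00747 / (π · 0.078) = 0.283825 rev/s = 17.0295 rpm

value=17.03 rpm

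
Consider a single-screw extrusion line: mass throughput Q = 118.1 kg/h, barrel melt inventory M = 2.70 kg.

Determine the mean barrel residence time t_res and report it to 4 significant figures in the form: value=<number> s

Convert throughput: Q = 118.1 kg/h = 118.1/3600 = 0.0328056 kg/s
t_res = M / Q_s = 2.70 / 0.0328056 = 82.3031 s

value=82.30 s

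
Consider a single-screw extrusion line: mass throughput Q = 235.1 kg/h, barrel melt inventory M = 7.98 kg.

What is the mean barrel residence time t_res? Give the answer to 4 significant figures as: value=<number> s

Q_s = Q / 3600 = 235.1 / 3600 = 0.0653056 kg/s
t_res = M / Q_s = 7.98 ÷ 0.0653056 = 122.195 s

value=122.2 s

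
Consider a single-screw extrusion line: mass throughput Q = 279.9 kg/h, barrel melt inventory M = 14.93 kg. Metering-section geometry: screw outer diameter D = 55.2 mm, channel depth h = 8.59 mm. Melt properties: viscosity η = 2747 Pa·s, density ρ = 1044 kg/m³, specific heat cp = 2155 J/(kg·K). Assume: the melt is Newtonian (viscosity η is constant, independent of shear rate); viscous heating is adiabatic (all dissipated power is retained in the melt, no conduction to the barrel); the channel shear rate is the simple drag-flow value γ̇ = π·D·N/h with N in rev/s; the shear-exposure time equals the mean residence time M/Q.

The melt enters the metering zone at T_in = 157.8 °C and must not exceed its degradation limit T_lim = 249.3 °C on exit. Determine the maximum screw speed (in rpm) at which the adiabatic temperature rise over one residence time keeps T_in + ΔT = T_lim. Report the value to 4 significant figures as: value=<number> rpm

value=58.71 rpm

Throughput in SI: Q_s = 279.9 kg/h ÷ 3600 s/h = 0.07775 kg/s
Mean residence time: t_res = M/Q_s = 14.93 kg / 0.07775 kg/s = 192.026 s
D = 55.2 mm = 0.0552 m;  h = 8.59 mm = 0.00859 m
Allowable rise: ΔT_a = T_lim − T_in = 249.3 − 157.8 = 91.5 K
γ̇_max² = ΔT_a·ρ·cp / (η·t_res) = [91.5 × 1044 × 2155] / [2747 × 192.026] = 390.257 s⁻²
γ̇_max = sqrt(390.257) = 19.7549 s⁻¹
N_max = γ̇_max h / (πD) = 19.7549·0.00859/(π·0.0552) = 0.978542 rev/s → ×60 = 58.7125 rpm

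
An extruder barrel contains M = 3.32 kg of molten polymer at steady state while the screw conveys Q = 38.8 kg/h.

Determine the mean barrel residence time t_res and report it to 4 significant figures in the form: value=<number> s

value=308.0 s

Throughput in SI: Q_s = 38.8 kg/h ÷ 3600 s/h = 0.0107778 kg/s
t_res = M / Q_s = 3.32 / 0.0107778 = 308.041 s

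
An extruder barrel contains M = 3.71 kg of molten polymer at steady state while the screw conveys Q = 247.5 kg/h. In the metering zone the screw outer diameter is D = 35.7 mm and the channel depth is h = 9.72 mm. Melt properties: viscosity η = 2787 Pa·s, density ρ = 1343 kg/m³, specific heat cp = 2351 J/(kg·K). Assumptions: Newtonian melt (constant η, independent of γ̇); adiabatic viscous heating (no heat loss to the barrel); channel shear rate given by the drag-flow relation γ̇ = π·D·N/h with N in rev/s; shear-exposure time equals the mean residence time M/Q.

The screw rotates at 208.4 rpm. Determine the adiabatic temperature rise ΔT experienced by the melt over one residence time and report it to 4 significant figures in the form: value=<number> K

value=76.51 K

Throughput in SI: Q_s = 247.5 kg/h ÷ 3600 s/h = 0.06875 kg/s
Mean residence time: t_res = M/Q_s = 3.71 kg / 0.06875 kg/s = 53.9636 s
Convert to SI: D = 0.0357 m, h = 0.00972 m, N = 208.4/60 = 3.47333 rev/s
γ̇ = π·D·N / h = π · 0.0357 · 3.47333 / 0.00972 = 40.0773 s⁻¹
Adiabatic rise: ΔT = η γ̇² t_res / (ρ cp) = 2787·(40.0773)²·53.9636 / (1343·2351) = 76.5079 K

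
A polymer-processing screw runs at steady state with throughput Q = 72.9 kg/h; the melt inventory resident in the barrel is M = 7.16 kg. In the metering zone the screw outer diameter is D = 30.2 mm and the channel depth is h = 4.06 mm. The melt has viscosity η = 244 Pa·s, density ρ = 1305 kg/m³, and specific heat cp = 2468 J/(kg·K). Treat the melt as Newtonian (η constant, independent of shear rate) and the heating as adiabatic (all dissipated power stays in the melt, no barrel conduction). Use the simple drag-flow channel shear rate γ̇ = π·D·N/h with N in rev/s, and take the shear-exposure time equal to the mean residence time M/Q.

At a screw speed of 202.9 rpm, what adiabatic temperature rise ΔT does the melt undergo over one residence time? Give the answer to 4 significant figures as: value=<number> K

value=167.3 K

Q_s = Q / 3600 = 72.9 / 3600 = 0.02025 kg/s
t_res = M / Q_s = 7.16 ÷ 0.02025 = 353.58 s
Convert to SI: D = 0.0302 m, h = 0.00406 m, N = 202.9/60 = 3.38167 rev/s
γ̇ = π·D·N / h = π · 0.0302 · 3.38167 / 0.00406 = 79.0245 s⁻¹
ΔT = η·γ̇²·t_res / (ρ·cp) = 244 · (79.0245)² · 353.58 / (1305 · 2468) = 167.28 K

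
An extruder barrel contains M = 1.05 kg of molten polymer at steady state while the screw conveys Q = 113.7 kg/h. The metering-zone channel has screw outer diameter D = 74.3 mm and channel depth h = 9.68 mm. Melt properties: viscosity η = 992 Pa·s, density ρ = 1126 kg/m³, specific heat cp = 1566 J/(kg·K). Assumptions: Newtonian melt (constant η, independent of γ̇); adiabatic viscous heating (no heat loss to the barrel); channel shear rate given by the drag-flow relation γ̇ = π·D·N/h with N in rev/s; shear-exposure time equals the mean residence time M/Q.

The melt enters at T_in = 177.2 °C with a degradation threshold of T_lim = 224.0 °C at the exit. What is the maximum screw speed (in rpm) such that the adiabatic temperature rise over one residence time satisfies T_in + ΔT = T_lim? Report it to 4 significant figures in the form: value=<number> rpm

value=124.5 rpm

Throughput in SI: Q_s = 113.7 kg/h ÷ 3600 s/h = 0.0315833 kg/s
t_res = M / Q_s = 1.05 / 0.0315833 = 33.2454 s
Convert to metres: D = 0.0743 m, h = 0.00968 m
Allowable rise: ΔT_a = T_lim − T_in = 224.0 − 177.2 = 46.8 K
γ̇_max² = ΔT_a·ρ·cp / (η·t_res) = [46.8 × 1126 × 1566] / [992 × 33.2454] = 2502.26 s⁻²
Take the square root: γ̇_max = √(2502.26) = 50.0226 s⁻¹
N_max = γ̇_max h / (πD) = 50.0226·0.00968/(π·0.0743) = 2.07445 rev/s → ×60 = 124.467 rpm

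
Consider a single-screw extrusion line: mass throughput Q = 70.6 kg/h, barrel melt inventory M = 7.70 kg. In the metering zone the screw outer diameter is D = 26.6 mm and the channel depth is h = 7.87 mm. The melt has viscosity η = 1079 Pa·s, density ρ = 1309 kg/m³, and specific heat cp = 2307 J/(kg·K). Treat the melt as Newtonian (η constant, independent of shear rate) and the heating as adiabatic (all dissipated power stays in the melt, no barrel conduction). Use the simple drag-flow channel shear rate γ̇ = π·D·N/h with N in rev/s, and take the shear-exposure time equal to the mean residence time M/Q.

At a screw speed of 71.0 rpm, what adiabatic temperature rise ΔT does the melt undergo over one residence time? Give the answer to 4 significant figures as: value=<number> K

value=22.15 K

Q_s = Q / 3600 = 70.6 / 3600 = 0.0196111 kg/s
t_res = M / Q_s = 7.70 ÷ 0.0196111 = 392.635 s
D = 26.6 mm = 0.0266 m;  h = 7.87 mm = 0.00787 m;  N = 71.0 rpm / 60 = 1.18333 rev/s
γ̇ = π D N / h = (π)(0.0266)(1.18333) / 0.00787 = 12.565 s⁻¹
ΔT = η·γ̇²·t_res/(ρ·cp) = [1079 × 12.565² × 392.635] / [1309 × 2307] = 22.1488 K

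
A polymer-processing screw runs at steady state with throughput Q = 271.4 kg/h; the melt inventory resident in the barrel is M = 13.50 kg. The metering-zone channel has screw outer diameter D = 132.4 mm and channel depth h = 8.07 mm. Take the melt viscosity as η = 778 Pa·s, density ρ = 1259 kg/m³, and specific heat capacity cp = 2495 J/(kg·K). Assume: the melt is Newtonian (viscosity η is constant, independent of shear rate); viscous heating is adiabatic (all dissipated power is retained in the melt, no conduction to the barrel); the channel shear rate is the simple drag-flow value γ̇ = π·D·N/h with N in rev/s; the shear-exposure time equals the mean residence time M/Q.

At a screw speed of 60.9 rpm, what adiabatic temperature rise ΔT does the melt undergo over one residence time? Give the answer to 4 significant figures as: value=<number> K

value=121.4 K

Q_s = Q / 3600 = 271.4 / 3600 = 0.0753889 kg/s
t_res = M / Q_s = 13.50 / 0.0753889 = 179.071 s
Convert to SI: D = 0.1324 m, h = 0.00807 m, N = 60.9/60 = 1.015 rev/s
Shear rate: γ̇ = πDN/h = π·0.1324·1.015/0.00807 = 52.3155 s⁻¹
ΔT = η·γ̇²·t_res/(ρ·cp) = [778 × 52.3155² × 179.071] / [1259 × 2495] = 121.387 K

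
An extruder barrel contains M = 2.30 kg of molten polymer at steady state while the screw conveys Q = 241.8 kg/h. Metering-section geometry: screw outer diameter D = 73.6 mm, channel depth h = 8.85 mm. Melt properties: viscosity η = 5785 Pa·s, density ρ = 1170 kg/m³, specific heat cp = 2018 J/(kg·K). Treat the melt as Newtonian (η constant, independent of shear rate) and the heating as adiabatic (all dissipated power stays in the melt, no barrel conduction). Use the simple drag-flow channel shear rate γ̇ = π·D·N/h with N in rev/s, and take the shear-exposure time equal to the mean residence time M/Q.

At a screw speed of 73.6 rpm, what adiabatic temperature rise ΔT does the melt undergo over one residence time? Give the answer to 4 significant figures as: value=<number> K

value=86.18 K

Convert throughput: Q = 241.8 kg/h = 241.8/3600 = 0.0671667 kg/s
t_res = M / Q_s = 2.30 / 0.0671667 = 34.2432 s
Geometry in metres: D = 73.6 mm → 0.0736 m, h = 8.85 mm → 0.00885 m; screw speed N = 73.6 rpm = 1.22667 rev/s
γ̇ = π D N / h = (π)(0.0736)(1.22667) / 0.00885 = 32.0487 s⁻¹
Adiabatic rise: ΔT = η γ̇² t_res / (ρ cp) = 5785·(32.0487)²·34.2432 / (1170·2018) = 86.1772 K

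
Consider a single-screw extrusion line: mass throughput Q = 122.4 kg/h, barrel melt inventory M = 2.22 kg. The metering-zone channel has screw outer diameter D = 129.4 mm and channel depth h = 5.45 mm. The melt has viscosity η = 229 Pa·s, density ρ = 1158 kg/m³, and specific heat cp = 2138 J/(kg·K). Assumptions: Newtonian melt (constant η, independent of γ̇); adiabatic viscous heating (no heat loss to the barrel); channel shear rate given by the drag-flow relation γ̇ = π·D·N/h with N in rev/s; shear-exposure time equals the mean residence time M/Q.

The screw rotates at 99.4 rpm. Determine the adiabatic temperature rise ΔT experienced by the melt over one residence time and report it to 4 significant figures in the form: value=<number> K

value=92.22 K

Q_s = Q / 3600 = 122.4 / 3600 = 0.034 kg/s
Mean residence time: t_res = M/Q_s = 2.22 kg / 0.034 kg/s = 65.2941 s
Geometry in metres: D = 129.4 mm → 0.1294 m, h = 5.45 mm → 0.00545 m; screw speed N = 99.4 rpm = 1.65667 rev/s
Shear rate: γ̇ = πDN/h = π·0.1294·1.65667/0.00545 = 123.573 s⁻¹
ΔT = η·γ̇²·t_res / (ρ·cp) = 229 · (123.573)² · 65.2941 / (1158 · 2138) = 92.2229 K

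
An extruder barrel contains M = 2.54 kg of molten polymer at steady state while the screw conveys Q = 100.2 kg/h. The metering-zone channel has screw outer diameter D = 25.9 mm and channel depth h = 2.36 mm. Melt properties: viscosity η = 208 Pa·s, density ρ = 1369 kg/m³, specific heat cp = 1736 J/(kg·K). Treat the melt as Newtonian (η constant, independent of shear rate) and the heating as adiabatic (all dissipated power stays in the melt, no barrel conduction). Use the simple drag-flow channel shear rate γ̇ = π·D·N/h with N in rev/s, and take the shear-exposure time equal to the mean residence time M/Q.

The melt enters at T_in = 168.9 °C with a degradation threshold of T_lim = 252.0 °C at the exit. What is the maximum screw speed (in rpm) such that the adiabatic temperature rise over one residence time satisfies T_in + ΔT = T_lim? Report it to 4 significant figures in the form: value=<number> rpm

value=177.5 rpm

Throughput in SI: Q_s = 100.2 kg/h ÷ 3600 s/h = 0.0278333 kg/s
t_res = M / Q_s = 2.54 ÷ 0.0278333 = 91.2575 s
D = 25.9 mm = 0.0259 m;  h = 2.36 mm = 0.00236 m
Allowable rise: ΔT_a = T_lim − T_in = 252.0 − 168.9 = 83.1 K
γ̇_max² = ΔT_a·ρ·cp / (η·t_res) = [83.1 × 1369 × 1736] / [208 × 91.2575] = 10404.5 s⁻²
γ̇_max = √10404.5 = 102.003 s⁻¹
N_max = γ̇_max·h / (π·D) = 102.003 · 0.00236 / (π · 0.0259) = 2.95851 rev/s = 177.511 rpm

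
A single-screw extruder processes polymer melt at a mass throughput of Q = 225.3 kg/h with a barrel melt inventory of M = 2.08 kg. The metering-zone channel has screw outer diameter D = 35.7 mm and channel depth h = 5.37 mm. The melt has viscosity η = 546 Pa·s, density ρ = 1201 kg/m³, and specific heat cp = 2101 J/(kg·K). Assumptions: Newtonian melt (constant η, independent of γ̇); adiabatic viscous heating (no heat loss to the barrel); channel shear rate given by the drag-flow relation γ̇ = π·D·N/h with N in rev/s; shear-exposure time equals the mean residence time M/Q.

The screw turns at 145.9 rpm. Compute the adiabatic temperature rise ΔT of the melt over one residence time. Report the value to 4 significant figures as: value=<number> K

Q_s = Q / 3600 = 225.3 / 3600 = 0.0625833 kg/s
t_res = M / Q_s = 2.08 ÷ 0.0625833 = 33.2357 s
Geometry in metres: D = 35.7 mm → 0.0357 m, h = 5.37 mm → 0.00537 m; screw speed N = 145.9 rpm = 2.43167 rev/s
γ̇ = π D N / h = (π)(0.0357)(2.43167) / 0.00537 = 50.7864 s⁻¹
ΔT = η·γ̇²·t_res / (ρ·cp) = 546 · (50.7864)² · 33.2357 / (1201 · 2101) = 18.5491 K

value=18.55 K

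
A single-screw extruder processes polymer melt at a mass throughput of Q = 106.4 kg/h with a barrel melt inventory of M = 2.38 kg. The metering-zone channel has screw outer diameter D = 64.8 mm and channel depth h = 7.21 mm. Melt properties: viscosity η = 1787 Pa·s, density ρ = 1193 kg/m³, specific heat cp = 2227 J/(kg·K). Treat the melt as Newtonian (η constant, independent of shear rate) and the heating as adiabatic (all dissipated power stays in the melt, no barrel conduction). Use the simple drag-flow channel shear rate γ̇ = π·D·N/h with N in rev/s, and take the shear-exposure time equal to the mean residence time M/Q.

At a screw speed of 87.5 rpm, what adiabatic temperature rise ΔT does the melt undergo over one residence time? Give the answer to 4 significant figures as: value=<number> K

value=91.83 K

Convert throughput: Q = 106.4 kg/h = 106.4/3600 = 0.0295556 kg/s
t_res = M / Q_s = 2.38 ÷ 0.0295556 = 80.5263 s
Geometry in metres: D = 64.8 mm → 0.0648 m, h = 7.21 mm → 0.00721 m; screw speed N = 87.5 rpm = 1.45833 rev/s
Shear rate: γ̇ = πDN/h = π·0.0648·1.45833/0.00721 = 41.1762 s⁻¹
ΔT = η·γ̇²·t_res/(ρ·cp) = [1787 × 41.1762² × 80.5263] / [1193 × 2227] = 91.8321 K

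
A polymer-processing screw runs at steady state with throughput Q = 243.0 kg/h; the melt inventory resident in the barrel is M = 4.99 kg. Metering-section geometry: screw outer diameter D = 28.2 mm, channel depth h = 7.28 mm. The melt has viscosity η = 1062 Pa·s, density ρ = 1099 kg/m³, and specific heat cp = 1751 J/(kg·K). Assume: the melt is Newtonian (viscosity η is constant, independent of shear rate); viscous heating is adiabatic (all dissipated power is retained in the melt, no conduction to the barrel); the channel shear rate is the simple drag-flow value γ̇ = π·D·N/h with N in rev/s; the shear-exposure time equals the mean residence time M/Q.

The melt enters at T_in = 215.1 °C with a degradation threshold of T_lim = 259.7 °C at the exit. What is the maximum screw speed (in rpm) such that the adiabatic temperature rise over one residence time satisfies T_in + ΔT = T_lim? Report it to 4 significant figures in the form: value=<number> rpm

Convert throughput: Q = 243.0 kg/h = 243.0/3600 = 0.0675 kg/s
t_res = M / Q_s = 4.99 / 0.0675 = 73.9259 s
Convert to metres: D = 0.0282 m, h = 0.00728 m
Allowable rise: ΔT_a = T_lim − T_in = 259.7 − 215.1 = 44.6 K
Invert ΔT = ηγ̇²t_res/(ρcp) for γ̇: γ̇_max² = ΔT_a ρ cp / (η t_res) = 44.6·1099·1751 / (1062·73.9259) = 1093.19 s⁻²
Take the square root: γ̇_max = √(1093.19) = 33.0635 s⁻¹
N_max = γ̇_max·h / (π·D) = 33.0635 · 0.00728 / (π · 0.0282) = 2.71695 rev/s = 163.017 rpm

value=163.0 rpm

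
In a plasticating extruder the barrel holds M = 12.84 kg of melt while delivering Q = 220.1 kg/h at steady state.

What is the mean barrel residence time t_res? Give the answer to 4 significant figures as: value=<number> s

value=210.0 s

Convert throughput: Q = 220.1 kg/h = 220.1/3600 = 0.0611389 kg/s
Mean residence time: t_res = M/Q_s = 12.84 kg / 0.0611389 kg/s = 210.014 s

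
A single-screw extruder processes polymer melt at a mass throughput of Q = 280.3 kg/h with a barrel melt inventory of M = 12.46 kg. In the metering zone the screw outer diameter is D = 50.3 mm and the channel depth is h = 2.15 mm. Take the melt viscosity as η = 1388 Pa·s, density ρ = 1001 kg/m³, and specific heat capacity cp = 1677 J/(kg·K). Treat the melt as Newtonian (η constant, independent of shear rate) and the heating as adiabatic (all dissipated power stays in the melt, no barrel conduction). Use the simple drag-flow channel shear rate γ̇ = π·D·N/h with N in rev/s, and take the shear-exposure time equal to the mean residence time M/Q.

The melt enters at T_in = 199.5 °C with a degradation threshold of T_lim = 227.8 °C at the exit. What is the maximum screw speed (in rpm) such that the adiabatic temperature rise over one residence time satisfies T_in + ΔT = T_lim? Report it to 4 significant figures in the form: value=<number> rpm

value=11.94 rpm

Q_s = Q / 3600 = 280.3 / 3600 = 0.0778611 kg/s
t_res = M / Q_s = 12.46 / 0.0778611 = 160.029 s
D = 50.3 mm = 0.0503 m;  h = 2.15 mm = 0.00215 m
ΔT_a = T_lim − T_in = 227.8 °C − 199.5 °C = 28.3 K
γ̇_max² = ΔT_a·ρ·cp / (η·t_res) = [28.3 × 1001 × 1677] / [1388 × 160.029] = 213.878 s⁻²
Take the square root: γ̇_max = √(213.878) = 14.6246 s⁻¹
N_max = γ̇_max h / (πD) = 14.6246·0.00215/(π·0.0503) = 0.198977 rev/s → ×60 = 11.9386 rpm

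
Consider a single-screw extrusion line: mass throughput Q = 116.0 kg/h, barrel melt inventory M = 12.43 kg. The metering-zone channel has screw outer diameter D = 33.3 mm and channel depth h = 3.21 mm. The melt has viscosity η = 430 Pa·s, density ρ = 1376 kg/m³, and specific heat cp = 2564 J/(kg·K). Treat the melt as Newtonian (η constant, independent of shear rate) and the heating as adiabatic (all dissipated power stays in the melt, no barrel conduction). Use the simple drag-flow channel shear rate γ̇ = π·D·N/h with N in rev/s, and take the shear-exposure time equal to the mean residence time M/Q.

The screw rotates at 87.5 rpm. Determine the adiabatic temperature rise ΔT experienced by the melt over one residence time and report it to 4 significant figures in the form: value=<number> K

value=106.2 K

Convert throughput: Q = 116.0 kg/h = 116.0/3600 = 0.0322222 kg/s
Mean residence time: t_res = M/Q_s = 12.43 kg / 0.0322222 kg/s = 385.759 s
Geometry in metres: D = 33.3 mm → 0.0333 m, h = 3.21 mm → 0.00321 m; screw speed N = 87.5 rpm = 1.45833 rev/s
γ̇ = π D N / h = (π)(0.0333)(1.45833) / 0.00321 = 47.5276 s⁻¹
ΔT = η·γ̇²·t_res / (ρ·cp) = 430 · (47.5276)² · 385.759 / (1376 · 2564) = 106.204 K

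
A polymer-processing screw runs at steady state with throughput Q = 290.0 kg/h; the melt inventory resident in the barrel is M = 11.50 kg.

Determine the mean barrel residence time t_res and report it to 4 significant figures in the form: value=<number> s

value=142.8 s

Throughput in SI: Q_s = 290.0 kg/h ÷ 3600 s/h = 0.0805556 kg/s
t_res = M / Q_s = 11.50 ÷ 0.0805556 = 142.759 s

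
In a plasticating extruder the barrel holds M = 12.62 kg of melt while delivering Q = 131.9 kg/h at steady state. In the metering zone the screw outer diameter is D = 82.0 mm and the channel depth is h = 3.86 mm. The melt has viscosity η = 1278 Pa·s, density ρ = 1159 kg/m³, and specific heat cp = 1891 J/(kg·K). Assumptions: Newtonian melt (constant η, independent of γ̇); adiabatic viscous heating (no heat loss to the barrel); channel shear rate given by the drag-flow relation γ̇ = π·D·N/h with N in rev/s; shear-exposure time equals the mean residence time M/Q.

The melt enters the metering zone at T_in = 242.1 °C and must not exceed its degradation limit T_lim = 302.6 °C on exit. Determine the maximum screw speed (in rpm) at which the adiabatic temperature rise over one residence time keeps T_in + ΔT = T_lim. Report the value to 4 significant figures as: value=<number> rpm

value=15.60 rpm

Convert throughput: Q = 131.9 kg/h = 131.9/3600 = 0.0366389 kg/s
Mean residence time: t_res = M/Q_s = 12.62 kg / 0.0366389 kg/s = 344.443 s
D = 82.0 mm = 0.082 m;  h = 3.86 mm = 0.00386 m
Allowable rise: ΔT_a = T_lim − T_in = 302.6 − 242.1 = 60.5 K
γ̇_max² = ΔT_a·ρ·cp / (η·t_res) = [60.5 × 1159 × 1891] / [1278 × 344.443] = 301.219 s⁻²
γ̇_max = sqrt(301.219) = 17.3557 s⁻¹
Solve γ̇ = πDN/h for N: N_max = γ̇_max·h/(π·D) = 17.3557 × 0.00386 / (π × 0.082) = 0.260055 rev/s = 15.6033 rpm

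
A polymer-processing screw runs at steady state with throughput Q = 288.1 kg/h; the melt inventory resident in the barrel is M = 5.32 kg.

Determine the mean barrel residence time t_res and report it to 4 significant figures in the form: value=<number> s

value=66.48 s

Convert throughput: Q = 288.1 kg/h = 288.1/3600 = 0.0800278 kg/s
t_res = M / Q_s = 5.32 / 0.0800278 = 66.4769 s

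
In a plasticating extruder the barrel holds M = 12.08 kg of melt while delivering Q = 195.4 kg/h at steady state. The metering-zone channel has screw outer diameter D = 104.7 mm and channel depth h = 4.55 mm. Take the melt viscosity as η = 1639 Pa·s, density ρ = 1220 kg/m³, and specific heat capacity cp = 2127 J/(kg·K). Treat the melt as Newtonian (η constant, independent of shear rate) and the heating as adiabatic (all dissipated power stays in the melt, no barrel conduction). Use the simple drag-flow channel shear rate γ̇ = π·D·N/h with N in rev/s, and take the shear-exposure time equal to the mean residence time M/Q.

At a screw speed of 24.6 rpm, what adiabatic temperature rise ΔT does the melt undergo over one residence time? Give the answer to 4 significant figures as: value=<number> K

value=123.5 K

Throughput in SI: Q_s = 195.4 kg/h ÷ 3600 s/h = 0.0542778 kg/s
t_res = M / Q_s = 12.08 / 0.0542778 = 222.559 s
Geometry in metres: D = 104.7 mm → 0.1047 m, h = 4.55 mm → 0.00455 m; screw speed N = 24.6 rpm = 0.41 rev/s
Shear rate: γ̇ = πDN/h = π·0.1047·0.41/0.00455 = 29.6394 s⁻¹
ΔT = η·γ̇²·t_res / (ρ·cp) = 1639 · (29.6394)² · 222.559 / (1220 · 2127) = 123.491 K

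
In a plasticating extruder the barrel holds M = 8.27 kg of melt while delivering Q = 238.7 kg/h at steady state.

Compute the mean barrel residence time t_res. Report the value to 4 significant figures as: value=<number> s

Convert throughput: Q = 238.7 kg/h = 238.7/3600 = 0.0663056 kg/s
Mean residence time: t_res = M/Q_s = 8.27 kg / 0.0663056 kg/s = 124.726 s

value=124.7 s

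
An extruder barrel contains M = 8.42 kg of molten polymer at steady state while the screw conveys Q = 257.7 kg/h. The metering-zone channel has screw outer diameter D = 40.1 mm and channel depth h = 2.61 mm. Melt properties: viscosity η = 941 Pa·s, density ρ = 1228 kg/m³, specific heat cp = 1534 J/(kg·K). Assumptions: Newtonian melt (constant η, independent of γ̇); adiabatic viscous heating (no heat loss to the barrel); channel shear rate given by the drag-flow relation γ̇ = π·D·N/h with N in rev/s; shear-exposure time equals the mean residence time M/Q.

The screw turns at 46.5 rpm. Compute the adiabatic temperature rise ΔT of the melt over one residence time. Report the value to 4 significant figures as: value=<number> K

value=82.22 K

Throughput in SI: Q_s = 257.7 kg/h ÷ 3600 s/h = 0.0715833 kg/s
t_res = M / Q_s = 8.42 ÷ 0.0715833 = 117.625 s
Geometry in metres: D = 40.1 mm → 0.0401 m, h = 2.61 mm → 0.00261 m; screw speed N = 46.5 rpm = 0.775 rev/s
Shear rate: γ̇ = πDN/h = π·0.0401·0.775/0.00261 = 37.4072 s⁻¹
Adiabatic rise: ΔT = η γ̇² t_res / (ρ cp) = 941·(37.4072)²·117.625 / (1228·1534) = 82.2199 K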